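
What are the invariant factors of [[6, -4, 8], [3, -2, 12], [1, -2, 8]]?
The Jordan structure of A has elementary divisors (x - 4)^2, (x - 4). Arranging the block sizes at each eigenvalue in decreasing order and taking row products gives the invariant factors.

Invariant factors (smallest first, each dividing the next): x - 4, (x - 4)^2.

Check: the last factor (x - 4)^2 is the minimal polynomial, and the product (x - 4)^3 is the characteristic polynomial.

x - 4, (x - 4)^2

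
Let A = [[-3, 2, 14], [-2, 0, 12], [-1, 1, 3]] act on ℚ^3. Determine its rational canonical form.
The invariant factors of A (the non-unit diagonal entries of the Smith normal form of xI - A over ℚ[x]) are x^3 - 3x + 4, each dividing the next. The characteristic polynomial is their product, x^3 - 3x + 4.

The rational canonical form is the block-diagonal matrix of companion matrices C(f_i):
R = [[0, 0, -4], [1, 0, 3], [0, 1, 0]].

Note the characteristic polynomial does not split into linear factors over ℚ, so A has no Jordan form over ℚ; the rational canonical form exists over any field.

R = [[0, 0, -4], [1, 0, 3], [0, 1, 0]]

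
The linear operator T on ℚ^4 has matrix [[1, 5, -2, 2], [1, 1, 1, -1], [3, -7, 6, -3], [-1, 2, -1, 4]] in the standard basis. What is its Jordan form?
J = [[3, 1, 0, 0], [0, 3, 1, 0], [0, 0, 3, 0], [0, 0, 0, 3]]

The characteristic polynomial is det(xI - A) = (x - 3)^4, so the eigenvalues are 3 (algebraic multiplicity 4).

For λ = 3: rank(A - 3I) = 2, rank((A - 3I)^2) = 1, rank((A - 3I)^3) = 0. The eigenspace has dimension 4 - 2 = 2, so there are 2 Jordan blocks; the rank sequence gives block sizes [3, 1].

Assembling the blocks gives the Jordan form J above.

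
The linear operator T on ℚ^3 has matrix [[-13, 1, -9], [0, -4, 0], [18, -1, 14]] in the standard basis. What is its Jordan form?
J = [[-4, 1, 0], [0, -4, 0], [0, 0, 5]]

The characteristic polynomial is det(xI - A) = (x - 5)(x + 4)^2, so the eigenvalues are -4 (algebraic multiplicity 2), 5 (algebraic multiplicity 1).

For λ = -4: rank(A + 4I) = 2, rank((A + 4I)^2) = 1. The eigenspace has dimension 3 - 2 = 1, so there is 1 Jordan block; the rank sequence gives block sizes [2].

For λ = 5: algebraic multiplicity 1 gives one 1×1 block.

Assembling the blocks gives the Jordan form J above.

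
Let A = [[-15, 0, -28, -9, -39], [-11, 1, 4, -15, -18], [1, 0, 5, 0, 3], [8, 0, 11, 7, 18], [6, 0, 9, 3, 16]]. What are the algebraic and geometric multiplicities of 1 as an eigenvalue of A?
The characteristic polynomial is (x - 4)^3(x - 1)^2, so the factor x - 1 appears with exponent 2: the algebraic multiplicity is 2.

rank(A - I) = 3, so the eigenspace has dimension 5 - 3 = 2: the geometric multiplicity is 2.

algebraic multiplicity 2, geometric multiplicity 2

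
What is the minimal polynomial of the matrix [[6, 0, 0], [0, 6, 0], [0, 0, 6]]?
m_A(x) = x - 6

The characteristic polynomial factors as (x - 6)^3. The minimal polynomial is ∏(x - λ)^{k_λ} where k_λ is the size of the largest Jordan block at λ.

For λ = 6: rank(A - 6I) = 0, and the largest Jordan block has size 1 (the smallest k with rank((A - 6I)^k) = rank((A - 6I)^(k+1))).

So m_A(x) = x - 6.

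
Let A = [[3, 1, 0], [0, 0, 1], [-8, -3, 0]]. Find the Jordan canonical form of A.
The characteristic polynomial is det(xI - A) = (x - 1)^3, so the eigenvalues are 1 (algebraic multiplicity 3).

For λ = 1: rank(A - I) = 2, rank((A - I)^2) = 1, rank((A - I)^3) = 0. The eigenspace has dimension 3 - 2 = 1, so there is 1 Jordan block; the rank sequence gives block sizes [3].

Assembling the blocks gives the Jordan form J above.

J = [[1, 1, 0], [0, 1, 1], [0, 0, 1]]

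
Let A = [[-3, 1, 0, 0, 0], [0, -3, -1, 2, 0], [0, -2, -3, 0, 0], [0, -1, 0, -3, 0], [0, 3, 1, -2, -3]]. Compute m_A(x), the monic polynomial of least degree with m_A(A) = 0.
The characteristic polynomial factors as (x + 3)^5. The minimal polynomial is ∏(x - λ)^{k_λ} where k_λ is the size of the largest Jordan block at λ.

For λ = -3: rank(A + 3I) = 2, and the largest Jordan block has size 3 (the smallest k with rank((A + 3I)^k) = rank((A + 3I)^(k+1))).

So m_A(x) = (x + 3)^3.

m_A(x) = (x + 3)^3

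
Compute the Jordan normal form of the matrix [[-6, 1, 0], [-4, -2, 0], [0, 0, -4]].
The characteristic polynomial is det(xI - A) = (x + 4)^3, so the eigenvalues are -4 (algebraic multiplicity 3).

For λ = -4: rank(A + 4I) = 1, rank((A + 4I)^2) = 0. The eigenspace has dimension 3 - 1 = 2, so there are 2 Jordan blocks; the rank sequence gives block sizes [2, 1].

Assembling the blocks gives the Jordan form J above.

J = [[-4, 1, 0], [0, -4, 0], [0, 0, -4]]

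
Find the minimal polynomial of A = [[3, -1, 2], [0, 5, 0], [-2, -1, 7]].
m_A(x) = (x - 5)^2

The characteristic polynomial factors as (x - 5)^3. The minimal polynomial is ∏(x - λ)^{k_λ} where k_λ is the size of the largest Jordan block at λ.

For λ = 5: rank(A - 5I) = 1, and the largest Jordan block has size 2 (the smallest k with rank((A - 5I)^k) = rank((A - 5I)^(k+1))).

So m_A(x) = (x - 5)^2.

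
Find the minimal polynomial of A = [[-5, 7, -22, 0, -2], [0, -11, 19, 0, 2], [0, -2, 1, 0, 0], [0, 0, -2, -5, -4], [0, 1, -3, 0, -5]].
The characteristic polynomial factors as (x + 5)^5. The minimal polynomial is ∏(x - λ)^{k_λ} where k_λ is the size of the largest Jordan block at λ.

For λ = -5: rank(A + 5I) = 2, and the largest Jordan block has size 3 (the smallest k with rank((A + 5I)^k) = rank((A + 5I)^(k+1))).

So m_A(x) = (x + 5)^3.

m_A(x) = (x + 5)^3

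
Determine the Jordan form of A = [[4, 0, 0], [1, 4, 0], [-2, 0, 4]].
J = [[4, 1, 0], [0, 4, 0], [0, 0, 4]]

The characteristic polynomial is det(xI - A) = (x - 4)^3, so the eigenvalues are 4 (algebraic multiplicity 3).

For λ = 4: rank(A - 4I) = 1, rank((A - 4I)^2) = 0. The eigenspace has dimension 3 - 1 = 2, so there are 2 Jordan blocks; the rank sequence gives block sizes [2, 1].

Assembling the blocks gives the Jordan form J above.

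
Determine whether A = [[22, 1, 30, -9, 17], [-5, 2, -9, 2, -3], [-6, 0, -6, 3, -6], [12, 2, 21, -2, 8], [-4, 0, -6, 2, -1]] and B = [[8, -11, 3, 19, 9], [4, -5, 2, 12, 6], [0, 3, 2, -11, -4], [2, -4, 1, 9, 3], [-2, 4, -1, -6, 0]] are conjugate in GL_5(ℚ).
trace(A) = 15 but trace(B) = 14. The trace is a similarity invariant, so A and B are not similar.

No.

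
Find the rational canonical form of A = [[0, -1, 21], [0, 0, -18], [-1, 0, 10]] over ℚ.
R = [[0, 0, -18], [1, 0, -21], [0, 1, 10]]

The invariant factors of A (the non-unit diagonal entries of the Smith normal form of xI - A over ℚ[x]) are (x - 6)(x^2 - 4x - 3), each dividing the next. The characteristic polynomial is their product, (x - 6)(x^2 - 4x - 3).

The rational canonical form is the block-diagonal matrix of companion matrices C(f_i):
R = [[0, 0, -18], [1, 0, -21], [0, 1, 10]].

Note the characteristic polynomial does not split into linear factors over ℚ, so A has no Jordan form over ℚ; the rational canonical form exists over any field.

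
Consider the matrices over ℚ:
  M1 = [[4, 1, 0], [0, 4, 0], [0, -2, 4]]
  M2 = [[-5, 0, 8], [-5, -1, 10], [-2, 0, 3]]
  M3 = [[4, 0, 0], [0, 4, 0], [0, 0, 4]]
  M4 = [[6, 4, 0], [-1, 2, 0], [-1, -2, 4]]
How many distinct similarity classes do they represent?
3 classes: {M1, M4}, {M2}, {M3}

Characteristic polynomials: χ_{M1} = (x - 4)^3, χ_{M2} = (x + 1)^3, χ_{M3} = (x - 4)^3, χ_{M4} = (x - 4)^3.

{M1, M4}: invariant factors x - 4, (x - 4)^2.

{M2}: invariant factors x + 1, (x + 1)^2.

{M3}: invariant factors x - 4, x - 4, x - 4.

Matrices are similar if and only if their invariant-factor lists agree; the partition into similarity classes is {M1, M4}, {M2}, {M3}.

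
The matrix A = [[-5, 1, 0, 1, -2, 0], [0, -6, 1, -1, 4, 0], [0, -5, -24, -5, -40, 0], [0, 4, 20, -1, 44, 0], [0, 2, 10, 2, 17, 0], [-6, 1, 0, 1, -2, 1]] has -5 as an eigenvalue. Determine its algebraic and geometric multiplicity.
The characteristic polynomial is (x - 1)^2(x + 5)^4, so the factor x + 5 appears with exponent 4: the algebraic multiplicity is 4.

rank(A + 5I) = 4, so the eigenspace has dimension 6 - 4 = 2: the geometric multiplicity is 2.

Since 2 < 4, A is not diagonalizable.

algebraic multiplicity 4, geometric multiplicity 2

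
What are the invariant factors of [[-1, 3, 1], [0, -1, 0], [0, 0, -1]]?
x + 1, (x + 1)^2

The Jordan structure of A has elementary divisors (x + 1)^2, (x + 1). Arranging the block sizes at each eigenvalue in decreasing order and taking row products gives the invariant factors.

Invariant factors (smallest first, each dividing the next): x + 1, (x + 1)^2.

Check: the last factor (x + 1)^2 is the minimal polynomial, and the product (x + 1)^3 is the characteristic polynomial.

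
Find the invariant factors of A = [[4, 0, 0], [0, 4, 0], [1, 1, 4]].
x - 4, (x - 4)^2

The Jordan structure of A has elementary divisors (x - 4)^2, (x - 4). Arranging the block sizes at each eigenvalue in decreasing order and taking row products gives the invariant factors.

Invariant factors (smallest first, each dividing the next): x - 4, (x - 4)^2.

Check: the last factor (x - 4)^2 is the minimal polynomial, and the product (x - 4)^3 is the characteristic polynomial.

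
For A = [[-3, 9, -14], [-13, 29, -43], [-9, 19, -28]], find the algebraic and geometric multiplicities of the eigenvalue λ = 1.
The characteristic polynomial is (x - 1)^2(x + 4), so the factor x - 1 appears with exponent 2: the algebraic multiplicity is 2.

rank(A - I) = 2, so the eigenspace has dimension 3 - 2 = 1: the geometric multiplicity is 1.

Since 1 < 2, A is not diagonalizable.

algebraic multiplicity 2, geometric multiplicity 1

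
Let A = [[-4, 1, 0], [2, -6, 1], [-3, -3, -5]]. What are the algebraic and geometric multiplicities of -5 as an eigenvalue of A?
algebraic multiplicity 3, geometric multiplicity 1

The characteristic polynomial is (x + 5)^3, so the factor x + 5 appears with exponent 3: the algebraic multiplicity is 3.

rank(A + 5I) = 2, so the eigenspace has dimension 3 - 2 = 1: the geometric multiplicity is 1.

Since 1 < 3, A is not diagonalizable.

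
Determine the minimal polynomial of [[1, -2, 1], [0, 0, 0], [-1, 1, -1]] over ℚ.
The characteristic polynomial factors as x^3. The minimal polynomial is ∏(x - λ)^{k_λ} where k_λ is the size of the largest Jordan block at λ.

For λ = 0: rank(A) = 2, and the largest Jordan block has size 3 (the smallest k with rank(A^k) = rank(A^(k+1))).

So m_A(x) = x^3.

m_A(x) = x^3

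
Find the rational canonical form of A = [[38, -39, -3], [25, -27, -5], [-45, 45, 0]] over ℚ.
R = [[0, 0, 45], [1, 0, -39], [0, 1, 11]]

The invariant factors of A (the non-unit diagonal entries of the Smith normal form of xI - A over ℚ[x]) are (x - 5)(x - 3)^2, each dividing the next. The characteristic polynomial is their product, (x - 5)(x - 3)^2.

The rational canonical form is the block-diagonal matrix of companion matrices C(f_i):
R = [[0, 0, 45], [1, 0, -39], [0, 1, 11]].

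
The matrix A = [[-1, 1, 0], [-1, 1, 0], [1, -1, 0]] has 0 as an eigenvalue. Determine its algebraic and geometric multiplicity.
algebraic multiplicity 3, geometric multiplicity 2

The characteristic polynomial is x^3, so the factor x appears with exponent 3: the algebraic multiplicity is 3.

rank(A) = 1, so the eigenspace has dimension 3 - 1 = 2: the geometric multiplicity is 2.

Since 2 < 3, A is not diagonalizable.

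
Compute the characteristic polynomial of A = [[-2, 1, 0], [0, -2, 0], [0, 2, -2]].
xI - A = [[x + 2, -1, 0], [0, x + 2, 0], [0, -2, x + 2]].

Expanding det(xI - A) along the first row:
det(xI - A) = + (x + 2)·det([[x + 2, 0], [-2, x + 2]]) - (-1)·det([[0, 0], [0, x + 2]]) + (0)·det([[0, x + 2], [0, -2]]).

Evaluating gives χ_A(x) = x^3 + 6x^2 + 12x + 8 = (x + 2)^3.

χ_A(x) = (x + 2)^3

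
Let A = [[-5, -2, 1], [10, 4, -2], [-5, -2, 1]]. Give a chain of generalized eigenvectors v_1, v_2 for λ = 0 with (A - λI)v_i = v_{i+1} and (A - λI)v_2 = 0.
v_1 = [[-4, 9, -1]]^T, v_2 = [[1, -2, 1]]^T

We seek v_1 ∈ ker(A^2) \ ker(A), then set v_{i+1} = A v_i.

One such chain is v_1 = [[-4, 9, -1]]^T, v_2 = [[1, -2, 1]]^T. Check: A v_2 = [[0, 0, 0]]^T = 0.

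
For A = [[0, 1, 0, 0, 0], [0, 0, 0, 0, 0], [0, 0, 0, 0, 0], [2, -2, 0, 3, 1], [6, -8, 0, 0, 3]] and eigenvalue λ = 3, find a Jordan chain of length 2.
v_1 = [[0, 0, 0, 0, 1]]^T, v_2 = [[0, 0, 0, 1, 0]]^T

We seek v_1 ∈ ker((A - 3I)^2) \ ker(A - 3I), then set v_{i+1} = (A - 3I) v_i.

One such chain is v_1 = [[0, 0, 0, 0, 1]]^T, v_2 = [[0, 0, 0, 1, 0]]^T. Check: (A - 3I) v_2 = [[0, 0, 0, 0, 0]]^T = 0.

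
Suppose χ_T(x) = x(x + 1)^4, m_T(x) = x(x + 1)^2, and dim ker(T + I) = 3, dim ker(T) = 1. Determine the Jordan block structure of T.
Jordan blocks: (-1, 2), (-1, 1), (-1, 1), (0, 1)

λ = -1: algebraic multiplicity 4 (exponent in χ_T), largest block size 2 (exponent in m_T), 3 blocks (geometric multiplicity). These force block sizes [2, 1, 1].
λ = 0: algebraic multiplicity 1 (exponent in χ_T), largest block size 1 (exponent in m_T), 1 block (geometric multiplicity). This forces block sizes [1].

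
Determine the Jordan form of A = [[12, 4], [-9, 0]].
The characteristic polynomial is det(xI - A) = (x - 6)^2, so the eigenvalues are 6 (algebraic multiplicity 2).

For λ = 6: rank(A - 6I) = 1, rank((A - 6I)^2) = 0. The eigenspace has dimension 2 - 1 = 1, so there is 1 Jordan block; the rank sequence gives block sizes [2].

Assembling the blocks gives the Jordan form J above.

J = [[6, 1], [0, 6]]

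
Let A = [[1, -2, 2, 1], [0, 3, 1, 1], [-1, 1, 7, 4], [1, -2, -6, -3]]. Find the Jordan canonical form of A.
The characteristic polynomial is det(xI - A) = (x - 2)^4, so the eigenvalues are 2 (algebraic multiplicity 4).

For λ = 2: rank(A - 2I) = 2, rank((A - 2I)^2) = 0. The eigenspace has dimension 4 - 2 = 2, so there are 2 Jordan blocks; the rank sequence gives block sizes [2, 2].

Assembling the blocks gives the Jordan form J above.

J = [[2, 1, 0, 0], [0, 2, 0, 0], [0, 0, 2, 1], [0, 0, 0, 2]]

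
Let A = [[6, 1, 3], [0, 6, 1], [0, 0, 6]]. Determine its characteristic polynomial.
xI - A = [[x - 6, -1, -3], [0, x - 6, -1], [0, 0, x - 6]].

Expanding det(xI - A) along the first row:
det(xI - A) = + (x - 6)·det([[x - 6, -1], [0, x - 6]]) - (-1)·det([[0, -1], [0, x - 6]]) + (-3)·det([[0, x - 6], [0, 0]]).

Evaluating gives χ_A(x) = x^3 - 18x^2 + 108x - 216 = (x - 6)^3.

χ_A(x) = (x - 6)^3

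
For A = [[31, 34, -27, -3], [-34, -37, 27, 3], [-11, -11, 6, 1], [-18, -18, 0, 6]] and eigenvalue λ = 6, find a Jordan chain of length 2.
We seek v_1 ∈ ker((A - 6I)^2) \ ker(A - 6I), then set v_{i+1} = (A - 6I) v_i.

One such chain is v_1 = [[6, -6, -2, 1]]^T, v_2 = [[-3, 3, 1, 0]]^T. Check: (A - 6I) v_2 = [[0, 0, 0, 0]]^T = 0.

v_1 = [[6, -6, -2, 1]]^T, v_2 = [[-3, 3, 1, 0]]^T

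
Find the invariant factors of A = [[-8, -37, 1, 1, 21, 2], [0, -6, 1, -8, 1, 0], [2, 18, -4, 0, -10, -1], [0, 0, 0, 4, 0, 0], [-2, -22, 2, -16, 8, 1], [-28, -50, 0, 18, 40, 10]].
The Jordan structure of A has elementary divisors (x + 4)^3, (x - 4), (x - 6)^2. Arranging the block sizes at each eigenvalue in decreasing order and taking row products gives the invariant factors.

Invariant factors (smallest first, each dividing the next): (x - 6)^2(x - 4)(x + 4)^3.

Check: the last factor (x - 6)^2(x - 4)(x + 4)^3 is the minimal polynomial, and the product (x - 6)^2(x - 4)(x + 4)^3 is the characteristic polynomial.

(x - 6)^2(x - 4)(x + 4)^3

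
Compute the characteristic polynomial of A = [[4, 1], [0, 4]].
χ_A(x) = (x - 4)^2

xI - A = [[x - 4, -1], [0, x - 4]].

Expanding det(xI - A) along the first row:
det(xI - A) = + (x - 4)·det([[x - 4]]) - (-1)·det([[0]]).

Evaluating gives χ_A(x) = x^2 - 8x + 16 = (x - 4)^2.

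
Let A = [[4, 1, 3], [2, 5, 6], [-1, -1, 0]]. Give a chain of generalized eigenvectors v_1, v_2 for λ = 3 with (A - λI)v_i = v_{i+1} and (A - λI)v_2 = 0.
We seek v_1 ∈ ker((A - 3I)^2) \ ker(A - 3I), then set v_{i+1} = (A - 3I) v_i.

One such chain is v_1 = [[0, 5, -2]]^T, v_2 = [[-1, -2, 1]]^T. Check: (A - 3I) v_2 = [[0, 0, 0]]^T = 0.

v_1 = [[0, 5, -2]]^T, v_2 = [[-1, -2, 1]]^T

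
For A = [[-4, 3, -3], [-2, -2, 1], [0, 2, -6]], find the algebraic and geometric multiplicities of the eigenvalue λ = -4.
algebraic multiplicity 3, geometric multiplicity 1

The characteristic polynomial is (x + 4)^3, so the factor x + 4 appears with exponent 3: the algebraic multiplicity is 3.

rank(A + 4I) = 2, so the eigenspace has dimension 3 - 2 = 1: the geometric multiplicity is 1.

Since 1 < 3, A is not diagonalizable.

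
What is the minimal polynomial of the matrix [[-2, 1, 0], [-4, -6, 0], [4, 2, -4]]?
m_A(x) = (x + 4)^2

The characteristic polynomial factors as (x + 4)^3. The minimal polynomial is ∏(x - λ)^{k_λ} where k_λ is the size of the largest Jordan block at λ.

For λ = -4: rank(A + 4I) = 1, and the largest Jordan block has size 2 (the smallest k with rank((A + 4I)^k) = rank((A + 4I)^(k+1))).

So m_A(x) = (x + 4)^2.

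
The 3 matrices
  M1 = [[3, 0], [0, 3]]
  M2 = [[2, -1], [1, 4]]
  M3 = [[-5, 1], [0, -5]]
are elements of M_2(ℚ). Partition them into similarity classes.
Characteristic polynomials: χ_{M1} = (x - 3)^2, χ_{M2} = (x - 3)^2, χ_{M3} = (x + 5)^2.

{M1}: invariant factors x - 3, x - 3.

{M2}: invariant factors (x - 3)^2.

{M3}: invariant factors (x + 5)^2.

Matrices are similar if and only if their invariant-factor lists agree; the partition into similarity classes is {M1}, {M2}, {M3}.

3 classes: {M1}, {M2}, {M3}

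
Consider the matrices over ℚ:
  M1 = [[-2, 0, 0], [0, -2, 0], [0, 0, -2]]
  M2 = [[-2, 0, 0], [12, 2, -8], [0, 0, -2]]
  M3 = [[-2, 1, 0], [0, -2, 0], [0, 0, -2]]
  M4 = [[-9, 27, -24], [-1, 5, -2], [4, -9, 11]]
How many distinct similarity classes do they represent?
Characteristic polynomials: χ_{M1} = (x + 2)^3, χ_{M2} = (x - 2)(x + 2)^2, χ_{M3} = (x + 2)^3, χ_{M4} = (x - 3)(x - 2)^2.

{M1}: invariant factors x + 2, x + 2, x + 2.

{M2}: invariant factors x + 2, (x - 2)(x + 2).

{M3}: invariant factors x + 2, (x + 2)^2.

{M4}: invariant factors (x - 3)(x - 2)^2.

Matrices are similar if and only if their invariant-factor lists agree; the partition into similarity classes is {M1}, {M2}, {M3}, {M4}.

4 classes: {M1}, {M2}, {M3}, {M4}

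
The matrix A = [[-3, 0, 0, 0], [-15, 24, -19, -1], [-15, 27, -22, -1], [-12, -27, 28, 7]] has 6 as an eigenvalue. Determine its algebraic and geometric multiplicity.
algebraic multiplicity 2, geometric multiplicity 1

The characteristic polynomial is (x - 6)^2(x + 3)^2, so the factor x - 6 appears with exponent 2: the algebraic multiplicity is 2.

rank(A - 6I) = 3, so the eigenspace has dimension 4 - 3 = 1: the geometric multiplicity is 1.

Since 1 < 2, A is not diagonalizable.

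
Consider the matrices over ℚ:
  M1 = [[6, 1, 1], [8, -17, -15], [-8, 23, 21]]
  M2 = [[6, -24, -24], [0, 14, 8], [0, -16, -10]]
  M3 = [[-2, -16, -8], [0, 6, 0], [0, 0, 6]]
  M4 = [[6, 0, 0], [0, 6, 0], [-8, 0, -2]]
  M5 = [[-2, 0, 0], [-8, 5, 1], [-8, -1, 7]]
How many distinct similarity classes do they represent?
2 classes: {M1, M5}, {M2, M3, M4}

Characteristic polynomials: χ_{M1} = (x - 6)^2(x + 2), χ_{M2} = (x - 6)^2(x + 2), χ_{M3} = (x - 6)^2(x + 2), χ_{M4} = (x - 6)^2(x + 2), χ_{M5} = (x - 6)^2(x + 2).

{M1, M5}: invariant factors (x - 6)^2(x + 2).

{M2, M3, M4}: invariant factors x - 6, (x - 6)(x + 2).

Matrices are similar if and only if their invariant-factor lists agree; the partition into similarity classes is {M1, M5}, {M2, M3, M4}.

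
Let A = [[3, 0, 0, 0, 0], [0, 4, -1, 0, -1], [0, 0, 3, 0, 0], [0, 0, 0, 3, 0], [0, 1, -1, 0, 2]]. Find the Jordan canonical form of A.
The characteristic polynomial is det(xI - A) = (x - 3)^5, so the eigenvalues are 3 (algebraic multiplicity 5).

For λ = 3: rank(A - 3I) = 1, rank((A - 3I)^2) = 0. The eigenspace has dimension 5 - 1 = 4, so there are 4 Jordan blocks; the rank sequence gives block sizes [2, 1, 1, 1].

Assembling the blocks gives the Jordan form J above.

J = [[3, 1, 0, 0, 0], [0, 3, 0, 0, 0], [0, 0, 3, 0, 0], [0, 0, 0, 3, 0], [0, 0, 0, 0, 3]]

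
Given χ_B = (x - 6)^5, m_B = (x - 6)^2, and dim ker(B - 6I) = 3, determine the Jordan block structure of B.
Jordan blocks: (6, 2), (6, 2), (6, 1)

λ = 6: algebraic multiplicity 5 (exponent in χ_B), largest block size 2 (exponent in m_B), 3 blocks (geometric multiplicity). These force block sizes [2, 2, 1].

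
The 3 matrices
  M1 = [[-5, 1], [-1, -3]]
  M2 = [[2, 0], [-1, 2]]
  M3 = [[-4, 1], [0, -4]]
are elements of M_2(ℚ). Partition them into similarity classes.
2 classes: {M1, M3}, {M2}

Characteristic polynomials: χ_{M1} = (x + 4)^2, χ_{M2} = (x - 2)^2, χ_{M3} = (x + 4)^2.

{M1, M3}: invariant factors (x + 4)^2.

{M2}: invariant factors (x - 2)^2.

Matrices are similar if and only if their invariant-factor lists agree; the partition into similarity classes is {M1, M3}, {M2}.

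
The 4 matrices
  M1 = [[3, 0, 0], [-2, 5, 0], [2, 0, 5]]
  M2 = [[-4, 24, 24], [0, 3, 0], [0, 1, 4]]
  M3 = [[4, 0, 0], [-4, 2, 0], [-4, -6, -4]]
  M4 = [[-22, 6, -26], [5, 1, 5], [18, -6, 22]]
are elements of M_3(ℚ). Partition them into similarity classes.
Characteristic polynomials: χ_{M1} = (x - 5)^2(x - 3), χ_{M2} = (x - 4)(x - 3)(x + 4), χ_{M3} = (x - 4)(x - 2)(x + 4), χ_{M4} = (x - 4)(x - 1)(x + 4).

{M1}: invariant factors x - 5, (x - 5)(x - 3).

{M2}: invariant factors (x - 4)(x - 3)(x + 4).

{M3}: invariant factors (x - 4)(x - 2)(x + 4).

{M4}: invariant factors (x - 4)(x - 1)(x + 4).

Matrices are similar if and only if their invariant-factor lists agree; the partition into similarity classes is {M1}, {M2}, {M3}, {M4}.

4 classes: {M1}, {M2}, {M3}, {M4}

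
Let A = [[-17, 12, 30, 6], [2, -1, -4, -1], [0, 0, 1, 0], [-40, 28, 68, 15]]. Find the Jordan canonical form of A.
The characteristic polynomial is det(xI - A) = (x - 1)^3(x + 5), so the eigenvalues are -5 (algebraic multiplicity 1), 1 (algebraic multiplicity 3).

For λ = -5: algebraic multiplicity 1 gives one 1×1 block.

For λ = 1: rank(A - I) = 2, rank((A - I)^2) = 1. The eigenspace has dimension 4 - 2 = 2, so there are 2 Jordan blocks; the rank sequence gives block sizes [2, 1].

Assembling the blocks gives the Jordan form J above.

J = [[-5, 0, 0, 0], [0, 1, 1, 0], [0, 0, 1, 0], [0, 0, 0, 1]]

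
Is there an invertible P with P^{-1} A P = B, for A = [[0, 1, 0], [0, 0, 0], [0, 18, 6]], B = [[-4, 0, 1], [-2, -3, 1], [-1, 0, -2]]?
No.

trace(A) = 6 but trace(B) = -9. The trace is a similarity invariant, so A and B are not similar.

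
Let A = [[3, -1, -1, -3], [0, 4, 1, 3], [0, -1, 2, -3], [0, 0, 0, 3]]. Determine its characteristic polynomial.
xI - A = [[x - 3, 1, 1, 3], [0, x - 4, -1, -3], [0, 1, x - 2, 3], [0, 0, 0, x - 3]].

Expanding det(xI - A) along the first row:
det(xI - A) = + (x - 3)·det([[x - 4, -1, -3], [1, x - 2, 3], [0, 0, x - 3]]) - (1)·det([[0, -1, -3], [0, x - 2, 3], [0, 0, x - 3]]) + (1)·det([[0, x - 4, -3], [0, 1, 3], [0, 0, x - 3]]) - (3)·det([[0, x - 4, -1], [0, 1, x - 2], [0, 0, 0]]).

Evaluating gives χ_A(x) = x^4 - 12x^3 + 54x^2 - 108x + 81 = (x - 3)^4.

χ_A(x) = (x - 3)^4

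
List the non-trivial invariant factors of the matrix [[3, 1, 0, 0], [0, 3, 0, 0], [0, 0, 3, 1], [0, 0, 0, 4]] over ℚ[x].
The Jordan structure of A has elementary divisors (x - 3)^2, (x - 3), (x - 4). Arranging the block sizes at each eigenvalue in decreasing order and taking row products gives the invariant factors.

Invariant factors (smallest first, each dividing the next): x - 3, (x - 4)(x - 3)^2.

Check: the last factor (x - 4)(x - 3)^2 is the minimal polynomial, and the product (x - 4)(x - 3)^3 is the characteristic polynomial.

x - 3, (x - 4)(x - 3)^2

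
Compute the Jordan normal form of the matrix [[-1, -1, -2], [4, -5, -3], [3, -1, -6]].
J = [[-4, 1, 0], [0, -4, 1], [0, 0, -4]]

The characteristic polynomial is det(xI - A) = (x + 4)^3, so the eigenvalues are -4 (algebraic multiplicity 3).

For λ = -4: rank(A + 4I) = 2, rank((A + 4I)^2) = 1, rank((A + 4I)^3) = 0. The eigenspace has dimension 3 - 2 = 1, so there is 1 Jordan block; the rank sequence gives block sizes [3].

Assembling the blocks gives the Jordan form J above.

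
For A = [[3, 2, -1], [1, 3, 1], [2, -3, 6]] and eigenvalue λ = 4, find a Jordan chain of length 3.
We seek v_1 ∈ ker((A - 4I)^3) \ ker((A - 4I)^2), then set v_{i+1} = (A - 4I) v_i.

One such chain is v_1 = [[1, 0, 0]]^T, v_2 = [[-1, 1, 2]]^T, v_3 = [[1, 0, -1]]^T. Check: (A - 4I) v_3 = [[0, 0, 0]]^T = 0.

v_1 = [[1, 0, 0]]^T, v_2 = [[-1, 1, 2]]^T, v_3 = [[1, 0, -1]]^T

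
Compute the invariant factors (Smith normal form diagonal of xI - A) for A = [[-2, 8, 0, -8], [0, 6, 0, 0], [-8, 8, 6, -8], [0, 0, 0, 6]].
x - 6, x - 6, (x - 6)(x + 2)

The Jordan structure of A has elementary divisors (x + 2), (x - 6), (x - 6), (x - 6). Arranging the block sizes at each eigenvalue in decreasing order and taking row products gives the invariant factors.

Invariant factors (smallest first, each dividing the next): x - 6, x - 6, (x - 6)(x + 2).

Check: the last factor (x - 6)(x + 2) is the minimal polynomial, and the product (x - 6)^3(x + 2) is the characteristic polynomial.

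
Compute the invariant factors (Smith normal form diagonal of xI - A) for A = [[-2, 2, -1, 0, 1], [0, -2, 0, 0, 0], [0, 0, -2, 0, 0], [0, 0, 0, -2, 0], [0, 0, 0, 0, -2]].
x + 2, x + 2, x + 2, (x + 2)^2

The Jordan structure of A has elementary divisors (x + 2)^2, (x + 2), (x + 2), (x + 2). Arranging the block sizes at each eigenvalue in decreasing order and taking row products gives the invariant factors.

Invariant factors (smallest first, each dividing the next): x + 2, x + 2, x + 2, (x + 2)^2.

Check: the last factor (x + 2)^2 is the minimal polynomial, and the product (x + 2)^5 is the characteristic polynomial.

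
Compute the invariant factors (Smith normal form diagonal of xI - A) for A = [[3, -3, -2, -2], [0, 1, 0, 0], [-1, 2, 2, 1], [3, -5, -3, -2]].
(x - 1)^2, (x - 1)^2

The Jordan structure of A has elementary divisors (x - 1)^2, (x - 1)^2. Arranging the block sizes at each eigenvalue in decreasing order and taking row products gives the invariant factors.

Invariant factors (smallest first, each dividing the next): (x - 1)^2, (x - 1)^2.

Check: the last factor (x - 1)^2 is the minimal polynomial, and the product (x - 1)^4 is the characteristic polynomial.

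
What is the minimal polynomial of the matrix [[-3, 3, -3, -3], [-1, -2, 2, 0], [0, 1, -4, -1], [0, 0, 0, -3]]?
m_A(x) = (x + 3)^3

The characteristic polynomial factors as (x + 3)^4. The minimal polynomial is ∏(x - λ)^{k_λ} where k_λ is the size of the largest Jordan block at λ.

For λ = -3: rank(A + 3I) = 2, and the largest Jordan block has size 3 (the smallest k with rank((A + 3I)^k) = rank((A + 3I)^(k+1))).

So m_A(x) = (x + 3)^3.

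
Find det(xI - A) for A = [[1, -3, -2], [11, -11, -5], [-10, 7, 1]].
χ_A(x) = (x + 3)^3

xI - A = [[x - 1, 3, 2], [-11, x + 11, 5], [10, -7, x - 1]].

Expanding det(xI - A) along the first row:
det(xI - A) = + (x - 1)·det([[x + 11, 5], [-7, x - 1]]) - (3)·det([[-11, 5], [10, x - 1]]) + (2)·det([[-11, x + 11], [10, -7]]).

Evaluating gives χ_A(x) = x^3 + 9x^2 + 27x + 27 = (x + 3)^3.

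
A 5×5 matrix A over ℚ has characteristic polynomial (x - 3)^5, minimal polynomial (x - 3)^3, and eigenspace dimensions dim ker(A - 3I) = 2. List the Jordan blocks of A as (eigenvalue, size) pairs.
Jordan blocks: (3, 3), (3, 2)

λ = 3: algebraic multiplicity 5 (exponent in χ_A), largest block size 3 (exponent in m_A), 2 blocks (geometric multiplicity). These force block sizes [3, 2].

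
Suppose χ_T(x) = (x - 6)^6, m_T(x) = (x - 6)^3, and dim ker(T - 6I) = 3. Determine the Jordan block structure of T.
λ = 6: algebraic multiplicity 6 (exponent in χ_T), largest block size 3 (exponent in m_T), 3 blocks (geometric multiplicity). These force block sizes [3, 2, 1].

Jordan blocks: (6, 3), (6, 2), (6, 1)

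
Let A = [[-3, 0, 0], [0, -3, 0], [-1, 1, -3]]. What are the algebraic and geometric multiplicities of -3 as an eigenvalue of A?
algebraic multiplicity 3, geometric multiplicity 2

The characteristic polynomial is (x + 3)^3, so the factor x + 3 appears with exponent 3: the algebraic multiplicity is 3.

rank(A + 3I) = 1, so the eigenspace has dimension 3 - 1 = 2: the geometric multiplicity is 2.

Since 2 < 3, A is not diagonalizable.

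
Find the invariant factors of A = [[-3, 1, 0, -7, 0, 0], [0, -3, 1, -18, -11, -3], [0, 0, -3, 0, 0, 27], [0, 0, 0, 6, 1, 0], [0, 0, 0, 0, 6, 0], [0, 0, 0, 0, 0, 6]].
The Jordan structure of A has elementary divisors (x + 3)^3, (x - 6)^2, (x - 6). Arranging the block sizes at each eigenvalue in decreasing order and taking row products gives the invariant factors.

Invariant factors (smallest first, each dividing the next): x - 6, (x - 6)^2(x + 3)^3.

Check: the last factor (x - 6)^2(x + 3)^3 is the minimal polynomial, and the product (x - 6)^3(x + 3)^3 is the characteristic polynomial.

x - 6, (x - 6)^2(x + 3)^3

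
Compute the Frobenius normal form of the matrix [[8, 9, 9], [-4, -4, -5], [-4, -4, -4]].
R = [[0, 0, 4], [1, 0, -4], [0, 1, 0]]

The invariant factors of A (the non-unit diagonal entries of the Smith normal form of xI - A over ℚ[x]) are x^3 + 4x - 4, each dividing the next. The characteristic polynomial is their product, x^3 + 4x - 4.

The rational canonical form is the block-diagonal matrix of companion matrices C(f_i):
R = [[0, 0, 4], [1, 0, -4], [0, 1, 0]].

Note the characteristic polynomial does not split into linear factors over ℚ, so A has no Jordan form over ℚ; the rational canonical form exists over any field.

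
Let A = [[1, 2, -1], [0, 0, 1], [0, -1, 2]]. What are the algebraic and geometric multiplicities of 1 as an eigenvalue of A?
algebraic multiplicity 3, geometric multiplicity 1

The characteristic polynomial is (x - 1)^3, so the factor x - 1 appears with exponent 3: the algebraic multiplicity is 3.

rank(A - I) = 2, so the eigenspace has dimension 3 - 2 = 1: the geometric multiplicity is 1.

Since 1 < 3, A is not diagonalizable.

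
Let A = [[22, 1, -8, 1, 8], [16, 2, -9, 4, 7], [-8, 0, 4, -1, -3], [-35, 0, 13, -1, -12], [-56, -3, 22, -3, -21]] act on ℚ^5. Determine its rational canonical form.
The invariant factors of A (the non-unit diagonal entries of the Smith normal form of xI - A over ℚ[x]) are (x - 3)^2(x^3 + 3x + 1), each dividing the next. The characteristic polynomial is their product, (x - 3)^2(x^3 + 3x + 1).

The rational canonical form is the block-diagonal matrix of companion matrices C(f_i):
R = [[0, 0, 0, 0, -9], [1, 0, 0, 0, -21], [0, 1, 0, 0, 17], [0, 0, 1, 0, -12], [0, 0, 0, 1, 6]].

Note the characteristic polynomial does not split into linear factors over ℚ, so A has no Jordan form over ℚ; the rational canonical form exists over any field.

R = [[0, 0, 0, 0, -9], [1, 0, 0, 0, -21], [0, 1, 0, 0, 17], [0, 0, 1, 0, -12], [0, 0, 0, 1, 6]]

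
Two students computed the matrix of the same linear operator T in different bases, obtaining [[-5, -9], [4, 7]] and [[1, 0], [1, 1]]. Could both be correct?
Yes.

Two matrices over a field are similar if and only if they have the same invariant factors.

Both A and B have characteristic polynomial (x - 1)^2 and minimal polynomial (x - 1)^2. Computing further, both have invariant factors (x - 1)^2. Hence A and B are similar.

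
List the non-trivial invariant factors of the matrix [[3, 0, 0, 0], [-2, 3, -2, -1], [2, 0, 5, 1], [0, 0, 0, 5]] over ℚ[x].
The Jordan structure of A has elementary divisors (x - 3), (x - 3), (x - 5)^2. Arranging the block sizes at each eigenvalue in decreasing order and taking row products gives the invariant factors.

Invariant factors (smallest first, each dividing the next): x - 3, (x - 5)^2(x - 3).

Check: the last factor (x - 5)^2(x - 3) is the minimal polynomial, and the product (x - 5)^2(x - 3)^2 is the characteristic polynomial.

x - 3, (x - 5)^2(x - 3)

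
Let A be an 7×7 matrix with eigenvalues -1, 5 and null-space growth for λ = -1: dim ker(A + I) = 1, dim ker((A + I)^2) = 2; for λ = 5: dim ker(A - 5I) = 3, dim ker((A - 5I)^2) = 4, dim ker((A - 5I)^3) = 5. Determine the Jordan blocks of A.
Jordan blocks: (-1, 2), (5, 3), (5, 1), (5, 1)

λ = -1: successive nullity increments [1, 1] count blocks of size ≥ k; block sizes are [2].
λ = 5: successive nullity increments [3, 1, 1] count blocks of size ≥ k; block sizes are [3, 1, 1].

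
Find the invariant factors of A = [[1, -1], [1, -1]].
x^2

The Jordan structure of A has elementary divisors x^2. Arranging the block sizes at each eigenvalue in decreasing order and taking row products gives the invariant factors.

Invariant factors (smallest first, each dividing the next): x^2.

Check: the last factor x^2 is the minimal polynomial, and the product x^2 is the characteristic polynomial.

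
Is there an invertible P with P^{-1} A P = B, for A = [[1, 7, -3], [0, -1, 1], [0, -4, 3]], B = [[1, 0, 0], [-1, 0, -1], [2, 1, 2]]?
Yes.

Two matrices over a field are similar if and only if they have the same invariant factors.

Both A and B have characteristic polynomial (x - 1)^3 and minimal polynomial (x - 1)^3. Computing further, both have invariant factors (x - 1)^3. Hence A and B are similar.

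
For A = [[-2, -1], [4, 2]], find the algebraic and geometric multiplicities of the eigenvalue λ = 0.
The characteristic polynomial is x^2, so the factor x appears with exponent 2: the algebraic multiplicity is 2.

rank(A) = 1, so the eigenspace has dimension 2 - 1 = 1: the geometric multiplicity is 1.

Since 1 < 2, A is not diagonalizable.

algebraic multiplicity 2, geometric multiplicity 1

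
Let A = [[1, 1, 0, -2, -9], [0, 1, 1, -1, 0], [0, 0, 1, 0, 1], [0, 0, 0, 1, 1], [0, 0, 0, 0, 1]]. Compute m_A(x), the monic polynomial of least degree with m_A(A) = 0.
m_A(x) = (x - 1)^3

The characteristic polynomial factors as (x - 1)^5. The minimal polynomial is ∏(x - λ)^{k_λ} where k_λ is the size of the largest Jordan block at λ.

For λ = 1: rank(A - I) = 3, and the largest Jordan block has size 3 (the smallest k with rank((A - I)^k) = rank((A - I)^(k+1))).

So m_A(x) = (x - 1)^3.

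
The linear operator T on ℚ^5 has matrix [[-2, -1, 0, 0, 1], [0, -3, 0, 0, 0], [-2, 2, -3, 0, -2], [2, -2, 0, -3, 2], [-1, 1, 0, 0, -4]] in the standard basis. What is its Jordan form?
The characteristic polynomial is det(xI - A) = (x + 3)^5, so the eigenvalues are -3 (algebraic multiplicity 5).

For λ = -3: rank(A + 3I) = 1, rank((A + 3I)^2) = 0. The eigenspace has dimension 5 - 1 = 4, so there are 4 Jordan blocks; the rank sequence gives block sizes [2, 1, 1, 1].

Assembling the blocks gives the Jordan form J above.

J = [[-3, 1, 0, 0, 0], [0, -3, 0, 0, 0], [0, 0, -3, 0, 0], [0, 0, 0, -3, 0], [0, 0, 0, 0, -3]]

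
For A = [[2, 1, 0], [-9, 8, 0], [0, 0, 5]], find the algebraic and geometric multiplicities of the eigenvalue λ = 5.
algebraic multiplicity 3, geometric multiplicity 2

The characteristic polynomial is (x - 5)^3, so the factor x - 5 appears with exponent 3: the algebraic multiplicity is 3.

rank(A - 5I) = 1, so the eigenspace has dimension 3 - 1 = 2: the geometric multiplicity is 2.

Since 2 < 3, A is not diagonalizable.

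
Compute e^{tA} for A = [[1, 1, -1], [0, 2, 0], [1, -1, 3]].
e^{tA} = [[(1 - t)*e^{2*t}, t*e^{2*t}, -t*e^{2*t}], [0, e^{2*t}, 0], [t*e^{2*t}, -t*e^{2*t}, (t + 1)*e^{2*t}]]

A has Jordan form J = [[2, 1, 0], [0, 2, 0], [0, 0, 2]] with A = PJP^{-1}, so e^{tA} = P e^{tJ} P^{-1}.

For a Jordan block J_k(λ), e^{tJ_k(λ)} = e^{λt} · (I + tN + t^2 N^2/2! + ... + t^{k-1} N^{k-1}/(k-1)!) where N is the nilpotent superdiagonal part.

Assembling the blocks and conjugating back gives the entries of e^{tA} as shown above.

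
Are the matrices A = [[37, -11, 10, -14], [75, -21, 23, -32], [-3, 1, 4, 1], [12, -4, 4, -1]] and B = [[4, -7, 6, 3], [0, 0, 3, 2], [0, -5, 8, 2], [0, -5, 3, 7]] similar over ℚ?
Both have characteristic polynomial (x - 5)^3(x - 4), but the minimal polynomial of A is (x - 5)^3(x - 4) while the minimal polynomial of B is (x - 5)^2(x - 4). The minimal polynomial is a similarity invariant, so A and B are not similar.

No.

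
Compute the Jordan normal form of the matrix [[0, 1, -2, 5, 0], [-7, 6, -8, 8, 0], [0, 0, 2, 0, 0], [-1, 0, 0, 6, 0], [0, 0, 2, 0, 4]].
The characteristic polynomial is det(xI - A) = (x - 4)^4(x - 2), so the eigenvalues are 2 (algebraic multiplicity 1), 4 (algebraic multiplicity 4).

For λ = 2: algebraic multiplicity 1 gives one 1×1 block.

For λ = 4: rank(A - 4I) = 3, rank((A - 4I)^2) = 2, rank((A - 4I)^3) = 1. The eigenspace has dimension 5 - 3 = 2, so there are 2 Jordan blocks; the rank sequence gives block sizes [3, 1].

Assembling the blocks gives the Jordan form J above.

J = [[2, 0, 0, 0, 0], [0, 4, 1, 0, 0], [0, 0, 4, 1, 0], [0, 0, 0, 4, 0], [0, 0, 0, 0, 4]]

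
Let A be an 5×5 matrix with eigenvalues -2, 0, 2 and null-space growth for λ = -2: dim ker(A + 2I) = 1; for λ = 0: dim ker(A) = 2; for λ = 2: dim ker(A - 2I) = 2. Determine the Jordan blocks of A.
λ = -2: successive nullity increments [1] count blocks of size ≥ k; block sizes are [1].
λ = 0: successive nullity increments [2] count blocks of size ≥ k; block sizes are [1, 1].
λ = 2: successive nullity increments [2] count blocks of size ≥ k; block sizes are [1, 1].

Jordan blocks: (-2, 1), (0, 1), (0, 1), (2, 1), (2, 1)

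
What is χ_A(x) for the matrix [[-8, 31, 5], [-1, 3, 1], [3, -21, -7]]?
χ_A(x) = (x + 4)^3

xI - A = [[x + 8, -31, -5], [1, x - 3, -1], [-3, 21, x + 7]].

Expanding det(xI - A) along the first row:
det(xI - A) = + (x + 8)·det([[x - 3, -1], [21, x + 7]]) - (-31)·det([[1, -1], [-3, x + 7]]) + (-5)·det([[1, x - 3], [-3, 21]]).

Evaluating gives χ_A(x) = x^3 + 12x^2 + 48x + 64 = (x + 4)^3.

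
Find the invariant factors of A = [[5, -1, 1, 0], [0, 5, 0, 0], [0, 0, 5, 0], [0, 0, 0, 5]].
The Jordan structure of A has elementary divisors (x - 5)^2, (x - 5), (x - 5). Arranging the block sizes at each eigenvalue in decreasing order and taking row products gives the invariant factors.

Invariant factors (smallest first, each dividing the next): x - 5, x - 5, (x - 5)^2.

Check: the last factor (x - 5)^2 is the minimal polynomial, and the product (x - 5)^4 is the characteristic polynomial.

x - 5, x - 5, (x - 5)^2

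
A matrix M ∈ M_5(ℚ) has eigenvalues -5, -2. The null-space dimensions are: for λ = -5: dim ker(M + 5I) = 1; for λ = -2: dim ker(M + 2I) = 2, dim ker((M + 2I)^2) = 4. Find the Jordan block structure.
Jordan blocks: (-5, 1), (-2, 2), (-2, 2)

λ = -5: successive nullity increments [1] count blocks of size ≥ k; block sizes are [1].
λ = -2: successive nullity increments [2, 2] count blocks of size ≥ k; block sizes are [2, 2].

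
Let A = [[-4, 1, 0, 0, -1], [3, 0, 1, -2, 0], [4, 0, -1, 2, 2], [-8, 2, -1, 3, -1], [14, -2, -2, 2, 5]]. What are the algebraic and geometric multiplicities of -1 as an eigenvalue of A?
algebraic multiplicity 1, geometric multiplicity 1

The characteristic polynomial is (x - 1)^4(x + 1), so the factor x + 1 appears with exponent 1: the algebraic multiplicity is 1.

rank(A + I) = 4, so the eigenspace has dimension 5 - 4 = 1: the geometric multiplicity is 1.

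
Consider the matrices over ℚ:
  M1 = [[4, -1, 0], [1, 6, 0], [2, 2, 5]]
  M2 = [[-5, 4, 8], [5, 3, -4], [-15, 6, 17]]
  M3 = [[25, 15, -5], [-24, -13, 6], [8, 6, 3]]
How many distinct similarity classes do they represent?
1 class: {M1, M2, M3}

Characteristic polynomials: χ_{M1} = (x - 5)^3, χ_{M2} = (x - 5)^3, χ_{M3} = (x - 5)^3.

{M1, M2, M3}: invariant factors x - 5, (x - 5)^2.

Matrices are similar if and only if their invariant-factor lists agree; the partition into similarity classes is {M1, M2, M3}.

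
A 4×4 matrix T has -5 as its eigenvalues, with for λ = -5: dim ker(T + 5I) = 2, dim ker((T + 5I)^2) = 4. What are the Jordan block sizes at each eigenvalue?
Jordan blocks: (-5, 2), (-5, 2)

λ = -5: successive nullity increments [2, 2] count blocks of size ≥ k; block sizes are [2, 2].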